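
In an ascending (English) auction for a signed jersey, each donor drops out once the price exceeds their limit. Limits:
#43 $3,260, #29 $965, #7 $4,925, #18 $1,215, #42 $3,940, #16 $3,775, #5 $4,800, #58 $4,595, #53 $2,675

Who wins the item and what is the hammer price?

Ascending (English) auction: the price rises until one bidder remains; the winner pays the price at which the last rival dropped out.
Limits ranked: 4,925 (#7) > 4,800 (#5) > 4,595 (#58) > 3,940 (#42) > 3,775 (#16) > 3,260 (#43) > …
Once the price passes $4,800, only #7 is left; the hammer falls at #5's limit of $4,800.

#7 wins at $4,800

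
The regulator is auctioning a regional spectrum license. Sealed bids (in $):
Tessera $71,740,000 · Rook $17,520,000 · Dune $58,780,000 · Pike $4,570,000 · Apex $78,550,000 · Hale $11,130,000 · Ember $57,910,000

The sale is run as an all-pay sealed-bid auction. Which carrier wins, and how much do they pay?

Apex pays $78,550,000

All-pay sealed-bid auction: the highest bidder wins the item, but every bidder pays their own bid.
Bids in order: 78,550,000 (Apex) > 71,740,000 (Tessera) > 58,780,000 (Dune) > 57,910,000 (Ember) > 17,520,000 (Rook) > 11,130,000 (Hale) > …
Apex wins with the top bid; all bids are sunk regardless.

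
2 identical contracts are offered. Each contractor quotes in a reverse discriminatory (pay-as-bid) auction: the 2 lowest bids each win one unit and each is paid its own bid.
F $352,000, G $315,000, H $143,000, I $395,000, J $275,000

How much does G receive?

G is paid $0

Sorting: 143,000 (H), 275,000 (J), 315,000 (G), 352,000 (F), …
Lowest 2: H, J.
G does not win → $0.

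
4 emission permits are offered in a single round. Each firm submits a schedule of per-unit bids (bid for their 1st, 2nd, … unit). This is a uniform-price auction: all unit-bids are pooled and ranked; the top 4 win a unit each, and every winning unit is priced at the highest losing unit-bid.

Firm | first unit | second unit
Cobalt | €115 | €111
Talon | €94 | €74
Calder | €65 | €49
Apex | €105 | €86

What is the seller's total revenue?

Total revenue: €344

All unit-bids, highest first — top 4: 115 (Cobalt-1), 111 (Cobalt-2), 105 (Apex-1), 94 (Talon-1)
First bid not allocated: €86.
Allocation: Apex 1, Cobalt 2, Talon 1. Every unit priced at €86.
Revenue = 4 × 86 = €344.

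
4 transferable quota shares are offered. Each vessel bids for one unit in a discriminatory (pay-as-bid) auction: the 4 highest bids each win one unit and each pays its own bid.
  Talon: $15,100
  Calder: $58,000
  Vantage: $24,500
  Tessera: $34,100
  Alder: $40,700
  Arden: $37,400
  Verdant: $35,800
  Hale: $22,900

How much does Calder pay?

Calder pays $58,000

Ordering the bids: 58,000 (Calder), 40,700 (Alder), 37,400 (Arden), 35,800 (Verdant), 34,100 (Tessera), 24,500 (Vantage), …
The 4 highest are Calder, Alder, Arden, Verdant.
Calder wins → own bid $58,000.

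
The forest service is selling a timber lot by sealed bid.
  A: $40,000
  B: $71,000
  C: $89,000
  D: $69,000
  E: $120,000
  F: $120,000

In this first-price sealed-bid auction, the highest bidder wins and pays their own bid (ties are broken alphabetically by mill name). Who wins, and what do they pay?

Bids ranked: 120,000 (E) > 120,000 (F) > 89,000 (C) > 71,000 (B) > 69,000 (D) > 40,000 (A)
E and F tie at $120,000; tie-break gives it to E.
E has the highest bid and pays exactly that: $120,000.

E pays $120,000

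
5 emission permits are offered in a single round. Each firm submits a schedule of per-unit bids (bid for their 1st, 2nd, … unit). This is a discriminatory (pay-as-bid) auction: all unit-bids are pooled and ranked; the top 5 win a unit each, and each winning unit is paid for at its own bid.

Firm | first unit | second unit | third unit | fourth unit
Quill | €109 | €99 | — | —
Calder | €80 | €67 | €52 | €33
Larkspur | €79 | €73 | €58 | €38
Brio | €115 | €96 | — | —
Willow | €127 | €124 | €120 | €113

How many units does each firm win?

Merging the schedules and taking the best 5: 127 (Willow-1), 124 (Willow-2), 120 (Willow-3), 115 (Brio-1), 113 (Willow-4)
Next rejected bid: €109 (not a price — pay-as-bid).
Allocation: Brio 1, Willow 4.

Brio 1, Willow 4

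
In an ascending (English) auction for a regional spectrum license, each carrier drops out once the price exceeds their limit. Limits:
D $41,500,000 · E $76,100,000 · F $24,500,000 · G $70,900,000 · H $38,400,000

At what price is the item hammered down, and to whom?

Rule: the price rises until one bidder remains; the winner pays the price at which the last rival dropped out.
Sorting limits: 76,100,000 (E) > 70,900,000 (G) > 41,500,000 (D) > 38,400,000 (H) > 24,500,000 (F)
G is the last rival to drop out, at $70,900,000; E remains and wins at that price.

E wins at $70,900,000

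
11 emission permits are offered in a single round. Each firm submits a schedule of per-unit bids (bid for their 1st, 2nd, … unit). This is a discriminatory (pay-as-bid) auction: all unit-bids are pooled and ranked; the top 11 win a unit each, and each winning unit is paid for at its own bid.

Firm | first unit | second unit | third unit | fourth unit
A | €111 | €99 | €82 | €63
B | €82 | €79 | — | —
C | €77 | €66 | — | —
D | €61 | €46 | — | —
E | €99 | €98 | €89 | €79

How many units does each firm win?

A 3, B 2, C 2, E 4

Pooled unit-bids ranked (top 11): 111 (A-1), 99 (A-2), 99 (E-1), 98 (E-2), 89 (E-3), 82 (A-3), 82 (B-1), 79 (B-2), 79 (E-4), 77 (C-1), 66 (C-2)
Next rejected bid: €63 (not a price — pay-as-bid).
Allocation: A 3, B 2, C 2, E 4.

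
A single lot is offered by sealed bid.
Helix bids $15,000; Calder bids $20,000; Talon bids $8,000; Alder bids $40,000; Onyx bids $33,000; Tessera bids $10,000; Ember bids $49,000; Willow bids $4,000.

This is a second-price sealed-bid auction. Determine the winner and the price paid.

Ember pays $40,000

Bids ranked: 49,000 (Ember) > 40,000 (Alder) > 33,000 (Onyx) > 20,000 (Calder) > 15,000 (Helix) > 10,000 (Tessera) > …
Second-price: Ember pays Alder's bid of $40,000.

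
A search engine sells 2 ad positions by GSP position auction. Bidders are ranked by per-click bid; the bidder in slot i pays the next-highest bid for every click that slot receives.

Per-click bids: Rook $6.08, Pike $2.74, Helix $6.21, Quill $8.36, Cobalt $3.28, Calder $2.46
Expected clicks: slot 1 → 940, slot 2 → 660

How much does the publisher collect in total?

Total revenue: $9850.20

Per-click bids in order: $8.36 (Quill) > $6.21 (Helix) > $6.08 (Rook) > …
Slot 1: Quill pays $6.21 × 940 = $5837.40
Slot 2: Helix pays $6.08 × 660 = $4012.80
Total = $9850.20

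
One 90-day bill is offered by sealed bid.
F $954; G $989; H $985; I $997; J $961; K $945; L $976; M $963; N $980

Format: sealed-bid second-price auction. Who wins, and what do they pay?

Sealed-bid second-price auction: the highest bidder wins and pays the second-highest bid.
Bids ranked: 997 (I) > 989 (G) > 985 (H) > 980 (N) > 976 (L) > 963 (M) > …
I wins with the highest bid; price is set by the runner-up at $989.

I pays $989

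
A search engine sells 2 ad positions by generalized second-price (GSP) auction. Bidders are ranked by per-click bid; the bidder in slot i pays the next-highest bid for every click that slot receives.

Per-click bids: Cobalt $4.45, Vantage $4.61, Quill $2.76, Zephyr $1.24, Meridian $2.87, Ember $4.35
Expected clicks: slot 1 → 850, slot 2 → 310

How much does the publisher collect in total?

Sorting advertisers: $4.61 (Vantage) > $4.45 (Cobalt) > $4.35 (Ember) > …
Slot 1: Vantage pays $4.45 × 850 = $3782.50
Slot 2: Cobalt pays $4.35 × 310 = $1348.50
Total = $5131.00

Total revenue: $5131.00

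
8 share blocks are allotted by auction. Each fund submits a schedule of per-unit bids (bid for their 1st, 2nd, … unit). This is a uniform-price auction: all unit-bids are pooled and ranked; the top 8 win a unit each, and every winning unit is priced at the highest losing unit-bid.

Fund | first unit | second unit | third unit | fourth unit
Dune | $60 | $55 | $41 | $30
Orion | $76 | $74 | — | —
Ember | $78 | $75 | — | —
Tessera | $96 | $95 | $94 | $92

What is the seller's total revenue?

Merging the schedules and taking the best 8: 96 (Tessera-1), 95 (Tessera-2), 94 (Tessera-3), 92 (Tessera-4), 78 (Ember-1), 76 (Orion-1), 75 (Ember-2), 74 (Orion-2)
First bid not allocated: $60.
Allocation: Ember 2, Orion 2, Tessera 4. Every unit priced at $60.
Revenue = 8 × 60 = $480.

Total revenue: $480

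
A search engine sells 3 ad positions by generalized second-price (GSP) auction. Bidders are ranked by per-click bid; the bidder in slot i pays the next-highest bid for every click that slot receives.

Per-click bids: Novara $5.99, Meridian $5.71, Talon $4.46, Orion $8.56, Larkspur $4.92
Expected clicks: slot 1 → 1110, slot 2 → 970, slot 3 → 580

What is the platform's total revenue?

Ranked by bid: $8.56 (Orion) > $5.99 (Novara) > $5.71 (Meridian) > $4.92 (Larkspur) > …
Slot 1: Orion pays $5.99 × 1110 = $6648.90
Slot 2: Novara pays $5.71 × 970 = $5538.70
Slot 3: Meridian pays $4.92 × 580 = $2853.60
Total = $15041.20

Total revenue: $15041.20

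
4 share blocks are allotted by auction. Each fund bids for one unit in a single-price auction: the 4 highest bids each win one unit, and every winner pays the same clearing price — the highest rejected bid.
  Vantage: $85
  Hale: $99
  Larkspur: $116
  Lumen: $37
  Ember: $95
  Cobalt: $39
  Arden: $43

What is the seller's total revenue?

Total revenue: $172

Ordering the bids: 116 (Larkspur), 99 (Hale), 95 (Ember), 85 (Vantage), 43 (Arden), 39 (Cobalt), …
Top 4: Larkspur, Hale, Ember, Vantage.
Highest unsuccessful bid: $43 → clearing price.
Total revenue = 4 × $43 = $172.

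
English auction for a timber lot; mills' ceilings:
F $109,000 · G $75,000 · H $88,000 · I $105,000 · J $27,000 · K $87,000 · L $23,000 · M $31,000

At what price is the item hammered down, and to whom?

Limits ranked: 109,000 (F) > 105,000 (I) > 88,000 (H) > 87,000 (K) > 75,000 (G) > 31,000 (M) > …
Once the price passes $105,000, only F is left; the hammer falls at I's limit of $105,000.

F wins at $105,000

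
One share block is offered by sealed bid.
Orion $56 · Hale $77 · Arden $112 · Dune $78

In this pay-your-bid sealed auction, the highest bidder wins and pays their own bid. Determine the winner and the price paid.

Arden pays $112

Sorting bids: 112 (Arden) > 78 (Dune) > 77 (Hale) > 56 (Orion)
Arden has the highest bid and pays exactly that: $112.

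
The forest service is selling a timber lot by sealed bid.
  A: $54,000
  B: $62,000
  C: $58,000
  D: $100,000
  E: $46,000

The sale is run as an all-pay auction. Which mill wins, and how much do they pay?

D pays $100,000

Bids ranked: 100,000 (D) > 62,000 (B) > 58,000 (C) > 54,000 (A) > 46,000 (E)
D wins with the top bid; all bids are sunk regardless.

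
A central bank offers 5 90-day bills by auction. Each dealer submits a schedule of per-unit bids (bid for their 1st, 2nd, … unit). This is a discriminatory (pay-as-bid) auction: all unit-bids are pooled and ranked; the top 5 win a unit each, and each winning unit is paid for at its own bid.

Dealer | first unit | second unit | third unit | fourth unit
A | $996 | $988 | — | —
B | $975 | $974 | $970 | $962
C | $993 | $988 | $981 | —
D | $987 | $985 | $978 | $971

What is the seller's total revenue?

Merging the schedules and taking the best 5: 996 (A-1), 993 (C-1), 988 (A-2), 988 (C-2), 987 (D-1)
Next rejected bid: $985 (not a price — pay-as-bid).
Each winning unit pays its own bid.
Revenue = 996 + 993 + 988 + 988 + 987 = $4,952.

Total revenue: $4,952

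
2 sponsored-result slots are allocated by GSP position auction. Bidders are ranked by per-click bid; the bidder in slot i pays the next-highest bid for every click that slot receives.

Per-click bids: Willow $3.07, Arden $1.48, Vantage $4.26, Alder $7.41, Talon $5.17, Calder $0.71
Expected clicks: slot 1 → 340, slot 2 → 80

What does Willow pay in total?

Willow pays $0.00

Ranked by bid: $7.41 (Alder) > $5.17 (Talon) > $4.26 (Vantage) > …
Willow ranks below slot 2 → no slot, pays nothing.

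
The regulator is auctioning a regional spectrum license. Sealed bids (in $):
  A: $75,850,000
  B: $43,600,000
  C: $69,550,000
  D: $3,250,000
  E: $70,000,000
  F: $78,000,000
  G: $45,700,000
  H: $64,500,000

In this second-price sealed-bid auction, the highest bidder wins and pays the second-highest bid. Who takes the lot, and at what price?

F pays $75,850,000

Rule: the highest bidder wins and pays the second-highest bid.
Bids ranked: 78,000,000 (F) > 75,850,000 (A) > 70,000,000 (E) > 69,550,000 (C) > 64,500,000 (H) > 45,700,000 (G) > …
F is highest; pays the second-highest bid, $75,850,000.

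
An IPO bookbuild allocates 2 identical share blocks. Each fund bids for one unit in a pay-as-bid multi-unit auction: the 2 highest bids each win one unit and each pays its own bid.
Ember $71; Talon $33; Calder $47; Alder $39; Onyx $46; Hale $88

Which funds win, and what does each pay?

Bids ranked high→low: 88 (Hale), 71 (Ember), 47 (Calder), 46 (Onyx), …
The 2 highest are Hale, Ember.
Each winner pays its own bid: Hale $88, Ember $71.

Hale $88, Ember $71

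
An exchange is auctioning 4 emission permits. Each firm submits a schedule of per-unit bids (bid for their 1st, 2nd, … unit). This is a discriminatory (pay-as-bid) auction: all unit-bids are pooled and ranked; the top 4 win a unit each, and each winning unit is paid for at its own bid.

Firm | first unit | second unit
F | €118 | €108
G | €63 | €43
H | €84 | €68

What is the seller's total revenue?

Pooled unit-bids ranked (top 4): 118 (F-1), 108 (F-2), 84 (H-1), 68 (H-2)
Next rejected bid: €63 (not a price — pay-as-bid).
Each winning unit pays its own bid.
Revenue = 118 + 108 + 84 + 68 = €378.

Total revenue: €378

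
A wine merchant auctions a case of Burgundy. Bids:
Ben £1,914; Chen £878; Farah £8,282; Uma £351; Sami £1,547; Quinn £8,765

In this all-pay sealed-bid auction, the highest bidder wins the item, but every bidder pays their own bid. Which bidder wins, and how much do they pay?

Quinn pays £8,765

All-pay sealed-bid auction: the highest bidder wins the item, but every bidder pays their own bid.
Bids in order: 8,765 (Quinn) > 8,282 (Farah) > 1,914 (Ben) > 1,547 (Sami) > 878 (Chen) > 351 (Uma)
Quinn is highest and takes the item; every bidder forfeits their bid.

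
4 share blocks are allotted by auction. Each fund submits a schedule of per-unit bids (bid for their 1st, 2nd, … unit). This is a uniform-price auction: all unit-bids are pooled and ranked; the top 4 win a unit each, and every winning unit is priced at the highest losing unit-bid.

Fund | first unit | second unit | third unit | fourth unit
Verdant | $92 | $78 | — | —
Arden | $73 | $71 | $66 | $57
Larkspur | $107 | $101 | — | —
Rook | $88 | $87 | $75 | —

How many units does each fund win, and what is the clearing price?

Pooled unit-bids ranked (top 4): 107 (Larkspur-1), 101 (Larkspur-2), 92 (Verdant-1), 88 (Rook-1)
First bid not allocated: $87.
Allocation: Larkspur 2, Rook 1, Verdant 1.

Larkspur 2, Rook 1, Verdant 1; clearing price $87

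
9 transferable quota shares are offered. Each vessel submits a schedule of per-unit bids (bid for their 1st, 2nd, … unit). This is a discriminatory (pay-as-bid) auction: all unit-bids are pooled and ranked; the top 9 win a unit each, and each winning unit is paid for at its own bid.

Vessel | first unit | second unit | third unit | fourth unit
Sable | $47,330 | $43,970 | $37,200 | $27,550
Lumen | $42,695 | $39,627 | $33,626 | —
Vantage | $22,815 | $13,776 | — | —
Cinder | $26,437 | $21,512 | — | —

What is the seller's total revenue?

Total revenue: $321,250

Merging the schedules and taking the best 9: 47,330 (Sable-1), 43,970 (Sable-2), 42,695 (Lumen-1), 39,627 (Lumen-2), 37,200 (Sable-3), 33,626 (Lumen-3), 27,550 (Sable-4), 26,437 (Cinder-1), 22,815 (Vantage-1)
Next rejected bid: $21,512 (not a price — pay-as-bid).
Each winning unit pays its own bid.
Revenue = 47,330 + 43,970 + 42,695 + 39,627 + 37,200 + 33,626 + 27,550 + 26,437 + 22,815 = $321,250.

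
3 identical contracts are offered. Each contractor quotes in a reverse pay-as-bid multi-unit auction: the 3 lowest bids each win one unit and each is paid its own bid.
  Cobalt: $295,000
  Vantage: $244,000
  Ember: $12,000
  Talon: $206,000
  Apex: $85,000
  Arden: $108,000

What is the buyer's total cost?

Sorting: 12,000 (Ember), 85,000 (Apex), 108,000 (Arden), 206,000 (Talon), 244,000 (Vantage), …
Lowest 3: Ember, Apex, Arden.
Total cost = 12,000 + 85,000 + 108,000 = $205,000.

Total cost: $205,000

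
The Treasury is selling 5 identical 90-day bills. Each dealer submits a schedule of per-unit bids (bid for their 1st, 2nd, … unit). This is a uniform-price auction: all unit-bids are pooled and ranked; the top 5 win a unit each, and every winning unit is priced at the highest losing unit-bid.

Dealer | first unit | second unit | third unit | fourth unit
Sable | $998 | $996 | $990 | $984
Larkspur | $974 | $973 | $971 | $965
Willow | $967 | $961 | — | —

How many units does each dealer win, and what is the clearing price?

Pooled unit-bids ranked (top 5): 998 (Sable-1), 996 (Sable-2), 990 (Sable-3), 984 (Sable-4), 974 (Larkspur-1)
Highest rejected unit-bid = $973.
Allocation: Larkspur 1, Sable 4.

Larkspur 1, Sable 4; clearing price $973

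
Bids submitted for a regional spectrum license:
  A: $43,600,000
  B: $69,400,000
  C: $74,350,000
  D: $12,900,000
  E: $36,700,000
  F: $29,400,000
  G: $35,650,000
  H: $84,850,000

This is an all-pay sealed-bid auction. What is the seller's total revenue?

Total revenue: $386,850,000

Bids in order: 84,850,000 (H) > 74,350,000 (C) > 69,400,000 (B) > 43,600,000 (A) > 36,700,000 (E) > 35,650,000 (G) > …
Every bidder forfeits their bid regardless of winning.
Revenue = 43,600,000 + 69,400,000 + 74,350,000 + 12,900,000 + 36,700,000 + 29,400,000 + 35,650,000 + 84,850,000 = $386,850,000.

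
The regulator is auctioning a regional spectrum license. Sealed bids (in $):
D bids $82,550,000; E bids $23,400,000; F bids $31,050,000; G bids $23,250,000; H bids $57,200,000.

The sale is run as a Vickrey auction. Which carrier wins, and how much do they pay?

D pays $57,200,000

Bids ranked: 82,550,000 (D) > 57,200,000 (H) > 31,050,000 (F) > 23,400,000 (E) > 23,250,000 (G)
Second-price: D pays H's bid of $57,200,000.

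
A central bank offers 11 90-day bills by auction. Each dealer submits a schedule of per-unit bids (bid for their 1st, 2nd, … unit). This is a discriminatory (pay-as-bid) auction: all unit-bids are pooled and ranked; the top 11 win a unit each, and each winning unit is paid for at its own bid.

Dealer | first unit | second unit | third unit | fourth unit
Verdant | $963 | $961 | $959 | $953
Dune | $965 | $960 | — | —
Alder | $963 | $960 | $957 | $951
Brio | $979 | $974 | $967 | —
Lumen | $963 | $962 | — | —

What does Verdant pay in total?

All unit-bids, highest first — top 11: 979 (Brio-1), 974 (Brio-2), 967 (Brio-3), 965 (Dune-1), 963 (Verdant-1), 963 (Alder-1), 963 (Lumen-1), 962 (Lumen-2), 961 (Verdant-2), 960 (Dune-2), 960 (Alder-2)
Next rejected bid: $959 (not a price — pay-as-bid).
Verdant's winning unit-bids: 963 + 961 = $1,924.

Verdant pays $1,924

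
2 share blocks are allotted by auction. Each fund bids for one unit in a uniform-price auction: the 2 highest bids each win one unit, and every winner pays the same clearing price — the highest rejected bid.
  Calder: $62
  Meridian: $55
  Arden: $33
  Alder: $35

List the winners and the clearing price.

Calder, Meridian; each pays $35

Sorting: 62 (Calder), 55 (Meridian), 35 (Alder), 33 (Arden)
Winners (2 units): Calder, Meridian.
First losing bid is Alder's $35, which sets the uniform price.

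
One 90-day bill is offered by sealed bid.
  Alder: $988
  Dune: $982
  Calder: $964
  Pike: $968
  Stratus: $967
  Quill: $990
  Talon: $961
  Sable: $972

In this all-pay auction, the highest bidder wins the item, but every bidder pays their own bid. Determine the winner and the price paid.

Quill pays $990

All-pay auction: the highest bidder wins the item, but every bidder pays their own bid.
Sorting bids: 990 (Quill) > 988 (Alder) > 982 (Dune) > 972 (Sable) > 968 (Pike) > 967 (Stratus) > …
Quill wins with the top bid; all bids are sunk regardless.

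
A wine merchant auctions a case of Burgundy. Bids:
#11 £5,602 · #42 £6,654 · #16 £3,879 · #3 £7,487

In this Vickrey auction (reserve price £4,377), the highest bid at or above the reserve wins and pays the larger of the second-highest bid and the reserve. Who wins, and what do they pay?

Bids ranked: 7,487 (#3) > 6,654 (#42) > 5,602 (#11) > 3,879 (#16)
Highest eligible bid: #3 at £7,487.
Second-highest bid £6,654 exceeds the reserve £4,377 → payment £6,654.

#3 pays £6,654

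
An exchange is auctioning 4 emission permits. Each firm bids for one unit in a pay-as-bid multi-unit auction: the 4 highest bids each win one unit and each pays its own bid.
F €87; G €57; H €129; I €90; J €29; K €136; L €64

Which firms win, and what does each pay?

Bids ranked high→low: 136 (K), 129 (H), 90 (I), 87 (F), 64 (L), 57 (G), …
The 4 highest are K, H, I, F.
Each winner pays its own bid: K €136, H €129, I €90, F €87.

K €136, H €129, I €90, F €87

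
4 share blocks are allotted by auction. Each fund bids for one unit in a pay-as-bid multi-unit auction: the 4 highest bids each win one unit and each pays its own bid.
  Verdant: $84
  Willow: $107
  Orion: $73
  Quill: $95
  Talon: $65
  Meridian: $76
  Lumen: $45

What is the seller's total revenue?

Ordering the bids: 107 (Willow), 95 (Quill), 84 (Verdant), 76 (Meridian), 73 (Orion), 65 (Talon), …
Winners (4 units): Willow, Quill, Verdant, Meridian.
Total revenue = 107 + 95 + 84 + 76 = $362.

Total revenue: $362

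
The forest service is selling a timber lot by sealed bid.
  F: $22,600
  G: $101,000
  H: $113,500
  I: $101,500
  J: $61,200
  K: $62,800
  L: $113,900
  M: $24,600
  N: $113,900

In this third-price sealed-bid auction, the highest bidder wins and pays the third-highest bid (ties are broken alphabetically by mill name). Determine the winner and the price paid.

L pays $113,500

Rule: the highest bidder wins and pays the third-highest bid.
Bids in order: 113,900 (L) > 113,900 (N) > 113,500 (H) > 101,500 (I) > 101,000 (G) > 62,800 (K) > …
Tie at $113,900 → L wins by tie-break.
L is highest; pays the third-highest bid, $113,500.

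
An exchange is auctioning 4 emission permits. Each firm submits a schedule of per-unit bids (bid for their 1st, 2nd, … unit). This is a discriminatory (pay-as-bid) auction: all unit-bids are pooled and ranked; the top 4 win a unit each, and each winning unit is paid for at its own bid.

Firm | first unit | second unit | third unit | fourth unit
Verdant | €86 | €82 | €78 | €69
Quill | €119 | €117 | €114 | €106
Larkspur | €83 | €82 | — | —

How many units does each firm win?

All unit-bids, highest first — top 4: 119 (Quill-1), 117 (Quill-2), 114 (Quill-3), 106 (Quill-4)
Next rejected bid: €86 (not a price — pay-as-bid).
Allocation: Quill 4.

Quill 4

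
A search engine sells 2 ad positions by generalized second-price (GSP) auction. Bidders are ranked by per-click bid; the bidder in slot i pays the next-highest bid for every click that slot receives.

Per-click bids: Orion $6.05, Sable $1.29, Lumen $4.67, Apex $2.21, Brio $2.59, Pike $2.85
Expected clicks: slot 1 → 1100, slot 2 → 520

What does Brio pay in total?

Brio pays $0.00

Sorting advertisers: $6.05 (Orion) > $4.67 (Lumen) > $2.85 (Pike) > …
Brio ranks below slot 2 → no slot, pays nothing.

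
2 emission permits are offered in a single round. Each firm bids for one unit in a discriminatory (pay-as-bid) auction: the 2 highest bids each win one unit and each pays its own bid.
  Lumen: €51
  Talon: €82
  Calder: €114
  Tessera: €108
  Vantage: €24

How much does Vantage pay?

Vantage pays €0

Sorting: 114 (Calder), 108 (Tessera), 82 (Talon), 51 (Lumen), …
The 2 highest are Calder, Tessera.
Vantage does not win → €0.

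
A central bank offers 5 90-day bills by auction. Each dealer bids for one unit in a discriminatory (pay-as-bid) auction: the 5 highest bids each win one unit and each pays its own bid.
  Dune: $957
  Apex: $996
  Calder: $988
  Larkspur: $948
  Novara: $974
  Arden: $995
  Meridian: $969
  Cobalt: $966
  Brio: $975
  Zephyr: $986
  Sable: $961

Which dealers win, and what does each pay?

Apex $996, Arden $995, Calder $988, Zephyr $986, Brio $975

Sorting: 996 (Apex), 995 (Arden), 988 (Calder), 986 (Zephyr), 975 (Brio), 974 (Novara), 969 (Meridian), …
Top 5: Apex, Arden, Calder, Zephyr, Brio.
Each winner pays its own bid: Apex $996, Arden $995, Calder $988, Zephyr $986, Brio $975.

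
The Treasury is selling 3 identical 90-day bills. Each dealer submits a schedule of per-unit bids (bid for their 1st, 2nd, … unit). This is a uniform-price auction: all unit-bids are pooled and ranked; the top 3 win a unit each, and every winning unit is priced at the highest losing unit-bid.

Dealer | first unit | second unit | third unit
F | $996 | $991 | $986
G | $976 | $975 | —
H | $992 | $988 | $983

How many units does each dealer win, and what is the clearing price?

Merging the schedules and taking the best 3: 996 (F-1), 992 (H-1), 991 (F-2)
Highest rejected unit-bid = $988.
Allocation: F 2, H 1.

F 2, H 1; clearing price $988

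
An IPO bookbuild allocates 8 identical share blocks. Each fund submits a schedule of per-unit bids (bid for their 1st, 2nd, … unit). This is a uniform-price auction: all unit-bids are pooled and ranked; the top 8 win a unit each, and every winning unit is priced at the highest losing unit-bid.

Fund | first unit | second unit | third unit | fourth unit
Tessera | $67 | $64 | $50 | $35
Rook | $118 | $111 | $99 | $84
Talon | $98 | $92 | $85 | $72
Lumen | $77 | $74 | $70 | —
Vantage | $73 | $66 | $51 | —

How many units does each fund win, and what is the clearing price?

Pooled unit-bids ranked (top 8): 118 (Rook-1), 111 (Rook-2), 99 (Rook-3), 98 (Talon-1), 92 (Talon-2), 85 (Talon-3), 84 (Rook-4), 77 (Lumen-1)
First bid not allocated: $74.
Allocation: Lumen 1, Rook 4, Talon 3.

Lumen 1, Rook 4, Talon 3; clearing price $74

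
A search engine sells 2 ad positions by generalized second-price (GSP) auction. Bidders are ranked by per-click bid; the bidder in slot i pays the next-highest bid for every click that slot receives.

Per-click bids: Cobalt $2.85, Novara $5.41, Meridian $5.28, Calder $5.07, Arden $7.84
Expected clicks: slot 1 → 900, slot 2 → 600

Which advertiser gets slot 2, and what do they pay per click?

Novara; $5.28 per click

Sorting advertisers: $7.84 (Arden) > $5.41 (Novara) > $5.28 (Meridian) > …
Slot 2 goes to the second-ranked bidder, Novara, who pays the next bid down: $5.28/click.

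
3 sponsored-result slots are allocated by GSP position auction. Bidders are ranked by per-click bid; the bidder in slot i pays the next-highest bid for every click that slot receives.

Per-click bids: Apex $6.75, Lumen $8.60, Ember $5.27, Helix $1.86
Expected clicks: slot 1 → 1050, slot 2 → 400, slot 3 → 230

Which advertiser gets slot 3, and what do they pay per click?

Per-click bids in order: $8.60 (Lumen) > $6.75 (Apex) > $5.27 (Ember) > $1.86 (Helix)
Slot 3 goes to the third-ranked bidder, Ember, who pays the next bid down: $1.86/click.

Ember; $1.86 per click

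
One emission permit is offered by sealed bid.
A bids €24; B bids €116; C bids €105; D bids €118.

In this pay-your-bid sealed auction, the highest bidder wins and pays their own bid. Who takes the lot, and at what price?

Sorting bids: 118 (D) > 116 (B) > 105 (C) > 24 (A)
First-price: D pays what they bid, €118.

D pays €118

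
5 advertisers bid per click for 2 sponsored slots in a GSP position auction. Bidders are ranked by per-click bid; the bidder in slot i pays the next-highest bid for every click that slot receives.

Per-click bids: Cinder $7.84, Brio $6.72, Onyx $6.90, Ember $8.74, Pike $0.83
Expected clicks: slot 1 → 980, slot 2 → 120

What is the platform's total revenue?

Ranked by bid: $8.74 (Ember) > $7.84 (Cinder) > $6.90 (Onyx) > …
Slot 1: Ember pays $7.84 × 980 = $7683.20
Slot 2: Cinder pays $6.90 × 120 = $828.00
Total = $8511.20

Total revenue: $8511.20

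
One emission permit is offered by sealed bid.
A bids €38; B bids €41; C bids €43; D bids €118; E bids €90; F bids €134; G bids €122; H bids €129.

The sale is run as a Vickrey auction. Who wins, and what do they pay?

Bids ranked: 134 (F) > 129 (H) > 122 (G) > 118 (D) > 90 (E) > 43 (C) > …
F wins with the highest bid; price is set by the runner-up at €129.

F pays €129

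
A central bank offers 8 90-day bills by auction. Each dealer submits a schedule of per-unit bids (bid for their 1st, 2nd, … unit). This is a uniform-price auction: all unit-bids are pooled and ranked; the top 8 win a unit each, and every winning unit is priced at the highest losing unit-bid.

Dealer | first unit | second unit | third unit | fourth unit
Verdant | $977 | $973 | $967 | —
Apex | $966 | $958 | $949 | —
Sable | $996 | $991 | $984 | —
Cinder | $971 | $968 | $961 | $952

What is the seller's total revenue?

Merging the schedules and taking the best 8: 996 (Sable-1), 991 (Sable-2), 984 (Sable-3), 977 (Verdant-1), 973 (Verdant-2), 971 (Cinder-1), 968 (Cinder-2), 967 (Verdant-3)
The (k+1)-th unit-bid is $966.
Allocation: Cinder 2, Sable 3, Verdant 3. Every unit priced at $966.
Revenue = 8 × 966 = $7,728.

Total revenue: $7,728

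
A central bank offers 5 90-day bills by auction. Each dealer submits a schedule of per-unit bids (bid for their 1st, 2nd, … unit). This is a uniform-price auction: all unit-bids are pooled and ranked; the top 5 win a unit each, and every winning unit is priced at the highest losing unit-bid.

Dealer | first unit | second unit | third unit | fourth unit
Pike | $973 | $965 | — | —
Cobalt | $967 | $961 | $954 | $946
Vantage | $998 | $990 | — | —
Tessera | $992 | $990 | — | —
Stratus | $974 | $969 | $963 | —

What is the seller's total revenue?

Merging the schedules and taking the best 5: 998 (Vantage-1), 992 (Tessera-1), 990 (Vantage-2), 990 (Tessera-2), 974 (Stratus-1)
First bid not allocated: $973.
Allocation: Stratus 1, Tessera 2, Vantage 2. Every unit priced at $973.
Revenue = 5 × 973 = $4,865.

Total revenue: $4,865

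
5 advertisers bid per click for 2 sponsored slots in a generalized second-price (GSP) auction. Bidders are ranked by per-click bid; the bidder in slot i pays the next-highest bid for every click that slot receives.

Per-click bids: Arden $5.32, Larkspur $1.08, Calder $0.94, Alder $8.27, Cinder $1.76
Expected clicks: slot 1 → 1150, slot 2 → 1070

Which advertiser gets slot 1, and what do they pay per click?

Alder; $5.32 per click

Sorting advertisers: $8.27 (Alder) > $5.32 (Arden) > $1.76 (Cinder) > …
Slot 1 goes to the first-ranked bidder, Alder, who pays the next bid down: $5.32/click.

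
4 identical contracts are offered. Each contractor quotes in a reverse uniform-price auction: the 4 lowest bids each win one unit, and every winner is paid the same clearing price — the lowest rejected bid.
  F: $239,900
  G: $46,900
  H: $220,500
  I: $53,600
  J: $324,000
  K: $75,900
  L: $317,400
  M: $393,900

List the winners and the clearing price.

G, I, K, H; each is paid $239,900

Sorting: 46,900 (G), 53,600 (I), 75,900 (K), 220,500 (H), 239,900 (F), 317,400 (L), …
The 4 lowest are G, I, K, H.
Lowest unsuccessful bid: $239,900 → clearing price.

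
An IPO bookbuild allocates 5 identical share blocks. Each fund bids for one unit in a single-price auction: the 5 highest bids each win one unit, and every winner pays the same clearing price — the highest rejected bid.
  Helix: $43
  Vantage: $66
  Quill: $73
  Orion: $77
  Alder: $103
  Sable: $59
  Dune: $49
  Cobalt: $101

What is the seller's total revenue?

Ordering the bids: 103 (Alder), 101 (Cobalt), 77 (Orion), 73 (Quill), 66 (Vantage), 59 (Sable), 49 (Dune), …
The 5 highest are Alder, Cobalt, Orion, Quill, Vantage.
Clearing price = highest rejected bid = $59.
Total revenue = 5 × $59 = $295.

Total revenue: $295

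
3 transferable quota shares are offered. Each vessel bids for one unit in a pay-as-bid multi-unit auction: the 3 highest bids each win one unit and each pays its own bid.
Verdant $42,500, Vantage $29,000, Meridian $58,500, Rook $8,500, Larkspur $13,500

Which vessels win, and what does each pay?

Sorting: 58,500 (Meridian), 42,500 (Verdant), 29,000 (Vantage), 13,500 (Larkspur), 8,500 (Rook)
The 3 highest are Meridian, Verdant, Vantage.
Each winner pays its own bid: Meridian $58,500, Verdant $42,500, Vantage $29,000.

Meridian $58,500, Verdant $42,500, Vantage $29,000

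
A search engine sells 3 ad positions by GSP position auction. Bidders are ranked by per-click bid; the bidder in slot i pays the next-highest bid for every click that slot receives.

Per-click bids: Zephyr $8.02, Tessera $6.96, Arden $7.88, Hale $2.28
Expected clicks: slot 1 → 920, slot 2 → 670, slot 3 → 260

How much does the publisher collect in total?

Total revenue: $12505.60

Ranked by bid: $8.02 (Zephyr) > $7.88 (Arden) > $6.96 (Tessera) > $2.28 (Hale)
Slot 1: Zephyr pays $7.88 × 920 = $7249.60
Slot 2: Arden pays $6.96 × 670 = $4663.20
Slot 3: Tessera pays $2.28 × 260 = $592.80
Total = $12505.60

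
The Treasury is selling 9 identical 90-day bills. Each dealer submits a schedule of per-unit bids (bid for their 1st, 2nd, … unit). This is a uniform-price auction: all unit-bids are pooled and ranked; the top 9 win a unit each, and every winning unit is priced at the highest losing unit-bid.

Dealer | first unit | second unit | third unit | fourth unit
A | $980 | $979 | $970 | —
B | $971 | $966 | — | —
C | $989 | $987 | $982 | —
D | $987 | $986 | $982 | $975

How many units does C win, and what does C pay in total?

C: 3 units, pays $2,913

Merging the schedules and taking the best 9: 989 (C-1), 987 (C-2), 987 (D-1), 986 (D-2), 982 (C-3), 982 (D-3), 980 (A-1), 979 (A-2), 975 (D-4)
The (k+1)-th unit-bid is $971.
C wins 3 unit(s) at $971 each.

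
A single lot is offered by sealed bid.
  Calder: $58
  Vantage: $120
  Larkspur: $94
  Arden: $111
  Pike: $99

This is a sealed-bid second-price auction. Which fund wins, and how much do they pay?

Sealed-bid second-price auction: the highest bidder wins and pays the second-highest bid.
Sorting bids: 120 (Vantage) > 111 (Arden) > 99 (Pike) > 94 (Larkspur) > 58 (Calder)
Vantage wins with the highest bid; price is set by the runner-up at $111.

Vantage pays $111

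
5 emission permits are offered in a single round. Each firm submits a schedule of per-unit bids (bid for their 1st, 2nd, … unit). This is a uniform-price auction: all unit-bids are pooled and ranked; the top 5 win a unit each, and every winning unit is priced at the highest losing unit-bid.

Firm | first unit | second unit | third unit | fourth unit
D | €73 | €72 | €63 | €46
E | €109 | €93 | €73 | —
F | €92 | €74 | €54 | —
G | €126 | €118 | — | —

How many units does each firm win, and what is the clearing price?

Merging the schedules and taking the best 5: 126 (G-1), 118 (G-2), 109 (E-1), 93 (E-2), 92 (F-1)
First bid not allocated: €74.
Allocation: E 2, F 1, G 2.

E 2, F 1, G 2; clearing price €74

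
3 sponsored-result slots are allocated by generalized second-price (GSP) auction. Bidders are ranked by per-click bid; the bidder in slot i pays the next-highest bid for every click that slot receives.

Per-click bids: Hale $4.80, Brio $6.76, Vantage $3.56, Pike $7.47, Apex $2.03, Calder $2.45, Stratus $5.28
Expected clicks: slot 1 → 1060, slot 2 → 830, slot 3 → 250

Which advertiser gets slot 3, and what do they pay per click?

Per-click bids in order: $7.47 (Pike) > $6.76 (Brio) > $5.28 (Stratus) > $4.80 (Hale) > …
Slot 3 goes to the third-ranked bidder, Stratus, who pays the next bid down: $4.80/click.

Stratus; $4.80 per click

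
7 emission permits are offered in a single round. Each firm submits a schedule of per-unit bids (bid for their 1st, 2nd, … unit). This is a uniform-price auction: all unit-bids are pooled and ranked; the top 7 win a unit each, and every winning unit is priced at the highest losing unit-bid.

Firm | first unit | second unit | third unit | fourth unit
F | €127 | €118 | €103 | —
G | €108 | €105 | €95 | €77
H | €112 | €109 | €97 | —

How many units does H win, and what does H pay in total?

All unit-bids, highest first — top 7: 127 (F-1), 118 (F-2), 112 (H-1), 109 (H-2), 108 (G-1), 105 (G-2), 103 (F-3)
Highest rejected unit-bid = €97.
H wins 2 unit(s) at €97 each.

H: 2 units, pays €194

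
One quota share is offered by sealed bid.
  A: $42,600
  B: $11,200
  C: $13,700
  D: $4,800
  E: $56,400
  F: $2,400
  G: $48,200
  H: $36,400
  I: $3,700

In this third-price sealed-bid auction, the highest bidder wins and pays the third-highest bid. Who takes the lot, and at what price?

E pays $42,600

Third-price sealed-bid auction: the highest bidder wins and pays the third-highest bid.
Sorting bids: 56,400 (E) > 48,200 (G) > 42,600 (A) > 36,400 (H) > 13,700 (C) > 11,200 (B) > …
E is highest; pays the third-highest bid, $42,600.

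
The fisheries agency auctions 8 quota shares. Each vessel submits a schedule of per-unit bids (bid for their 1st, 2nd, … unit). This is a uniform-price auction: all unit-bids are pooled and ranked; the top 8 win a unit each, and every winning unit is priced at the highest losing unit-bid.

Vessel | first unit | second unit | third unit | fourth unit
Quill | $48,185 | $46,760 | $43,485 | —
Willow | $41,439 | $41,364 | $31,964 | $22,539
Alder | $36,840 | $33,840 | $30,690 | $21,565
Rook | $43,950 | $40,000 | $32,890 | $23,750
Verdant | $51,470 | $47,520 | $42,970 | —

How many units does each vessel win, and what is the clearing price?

Quill 3, Rook 1, Verdant 3, Willow 1; clearing price $41,364

All unit-bids, highest first — top 8: 51,470 (Verdant-1), 48,185 (Quill-1), 47,520 (Verdant-2), 46,760 (Quill-2), 43,950 (Rook-1), 43,485 (Quill-3), 42,970 (Verdant-3), 41,439 (Willow-1)
Highest rejected unit-bid = $41,364.
Allocation: Quill 3, Rook 1, Verdant 3, Willow 1.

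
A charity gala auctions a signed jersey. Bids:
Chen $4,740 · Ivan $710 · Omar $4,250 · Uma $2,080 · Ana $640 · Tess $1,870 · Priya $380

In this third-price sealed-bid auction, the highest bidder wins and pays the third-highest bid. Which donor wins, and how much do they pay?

Chen pays $2,080

Third-price sealed-bid auction: the highest bidder wins and pays the third-highest bid.
Sorting bids: 4,740 (Chen) > 4,250 (Omar) > 2,080 (Uma) > 1,870 (Tess) > 710 (Ivan) > 640 (Ana) > …
Chen wins; payment is bid #3 in the ranking = $2,080.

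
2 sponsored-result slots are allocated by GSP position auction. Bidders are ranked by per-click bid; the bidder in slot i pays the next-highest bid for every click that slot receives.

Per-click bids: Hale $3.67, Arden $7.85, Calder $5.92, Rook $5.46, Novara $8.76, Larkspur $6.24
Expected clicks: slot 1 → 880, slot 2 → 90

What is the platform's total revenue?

Total revenue: $7469.60

Sorting advertisers: $8.76 (Novara) > $7.85 (Arden) > $6.24 (Larkspur) > …
Slot 1: Novara pays $7.85 × 880 = $6908.00
Slot 2: Arden pays $6.24 × 90 = $561.60
Total = $7469.60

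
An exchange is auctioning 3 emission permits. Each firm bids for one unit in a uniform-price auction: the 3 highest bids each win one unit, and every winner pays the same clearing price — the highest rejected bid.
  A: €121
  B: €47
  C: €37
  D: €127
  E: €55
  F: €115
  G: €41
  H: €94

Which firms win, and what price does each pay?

Sorting: 127 (D), 121 (A), 115 (F), 94 (H), 55 (E), …
Top 3: D, A, F.
First losing bid is H's €94, which sets the uniform price.

D, A, F; each pays €94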